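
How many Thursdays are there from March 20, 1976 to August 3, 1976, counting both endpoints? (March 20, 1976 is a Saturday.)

19

March 20, 1976 is a Saturday; the first Thursday on or after it is March 25, 1976 (5 days later).
From March 25, 1976 to August 3, 1976: 6 + 30 + 31 + 30 + 31 + 3 = 131 days (rest of March, April, May, June, July, August).
131 ÷ 7 = 18 full weeks with remainder 5, so 18 more Thursdays after the first → 19.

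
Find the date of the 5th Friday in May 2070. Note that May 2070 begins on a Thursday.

May 30, 2070

May 2070 begins on a Thursday, so the first Friday is May 2 (1 day later).
The 5th Friday is 4 weeks later: 2 + 28 = 30.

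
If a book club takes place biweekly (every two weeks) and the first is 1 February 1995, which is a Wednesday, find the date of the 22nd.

22 November 1995

The 22nd occurrence is 21 intervals after the first: 21 × 14 = 294 days after 1 February 1995.
February has 28 days — 27 days to the end of February leaves 267.
March has 31 days (236 left).
April has 30 days (206 left).
May has 31 days (175 left).
June has 30 days (145 left).
July has 31 days (114 left).
August has 31 days (83 left).
September has 30 days (53 left).
October has 31 days (22 left).
22 days into November → 22 November 1995.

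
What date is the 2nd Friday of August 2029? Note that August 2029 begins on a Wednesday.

August 2029 begins on a Wednesday, so the first Friday is August 3 (2 days later).
The 2nd Friday is 1 weeks later: 3 + 7 = 10.

2029-08-10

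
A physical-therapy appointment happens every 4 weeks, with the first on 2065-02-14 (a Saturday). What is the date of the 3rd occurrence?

The 3rd occurrence is 2 intervals after the first: 2 × 28 = 56 days after 2065-02-14.
February has 28 days — 14 days to the end of February leaves 42.
March has 31 days (11 left).
11 days into April → 2065-04-11.

2065-04-11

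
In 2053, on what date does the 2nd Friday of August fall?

August 2053 begins on a Friday, so the first Friday is August 1.
The 2nd Friday is 1 weeks later: 1 + 7 = 8.

8 August 2053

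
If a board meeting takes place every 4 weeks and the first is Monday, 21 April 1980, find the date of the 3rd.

16 June 1980

The 3rd occurrence is 2 intervals after the first: 2 × 28 = 56 days after 21 April 1980.
April has 30 days — 9 days to the end of April leaves 47.
May has 31 days (16 left).
16 days into June → 16 June 1980.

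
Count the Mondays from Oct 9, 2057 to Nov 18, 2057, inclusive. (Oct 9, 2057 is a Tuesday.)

5

Oct 9, 2057 is a Tuesday; the first Monday on or after it is Oct 15, 2057 (6 days later).
From Oct 15, 2057 to Nov 18, 2057: 16 + 18 = 34 days (rest of Oct, Nov).
34 ÷ 7 = 4 full weeks with remainder 6, so 4 more Mondays after the first → 5.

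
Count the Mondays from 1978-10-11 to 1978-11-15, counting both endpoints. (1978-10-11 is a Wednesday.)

1978-10-11 is a Wednesday; the first Monday on or after it is 1978-10-16 (5 days later).
From 1978-10-16 to 1978-11-15: 15 + 15 = 30 days (rest of October, November).
30 ÷ 7 = 4 full weeks with remainder 2, so 4 more Mondays after the first → 5.

5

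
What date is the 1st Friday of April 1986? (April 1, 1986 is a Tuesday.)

April 4, 1986

April 1986 begins on a Tuesday, so the first Friday is April 4 (3 days later).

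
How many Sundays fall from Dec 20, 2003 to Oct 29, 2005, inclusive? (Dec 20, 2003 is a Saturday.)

97

Dec 20, 2003 is a Saturday; the first Sunday on or after it is Dec 21, 2003 (1 day later).
From Dec 21, 2003 to Oct 29, 2005: 10 + 366 + 302 = 678 days (rest of 2003, 2004, to Oct 29, 2005 in 2005).
678 ÷ 7 = 96 full weeks with remainder 6, so 96 more Sundays after the first → 97.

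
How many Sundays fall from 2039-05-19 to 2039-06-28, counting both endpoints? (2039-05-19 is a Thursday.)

6

2039-05-19 is a Thursday; the first Sunday on or after it is 2039-05-22 (3 days later).
From 2039-05-22 to 2039-06-28: 9 + 28 = 37 days (rest of May, June).
37 ÷ 7 = 5 full weeks with remainder 2, so 5 more Sundays after the first → 6.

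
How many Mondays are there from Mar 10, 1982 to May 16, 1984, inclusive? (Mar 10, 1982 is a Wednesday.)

114

Mar 10, 1982 is a Wednesday; the first Monday on or after it is Mar 15, 1982 (5 days later).
From Mar 15, 1982 to May 16, 1984: 291 + 365 + 137 = 793 days (rest of 1982, 1983, to May 16, 1984 in 1984).
793 ÷ 7 = 113 full weeks with remainder 2, so 113 more Mondays after the first → 114.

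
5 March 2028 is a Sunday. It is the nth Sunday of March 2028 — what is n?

Day 5 falls in week ⌈5/7⌉ of the month.
Days 1–7 hold the 1st Sunday, 8–14 the 2nd, 15–21 the 3rd, 22–28 the 4th, 29–31 the 5th.
5 is in the range for the 1st.

1st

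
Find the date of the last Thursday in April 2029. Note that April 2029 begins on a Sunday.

April 2029 begins on a Sunday, so the first Thursday is April 5 (4 days later).
April 2029 has 30 days. Adding weeks: 5, 12, 19, 26 — the last one ≤ 30 is the 26th.

26 April 2029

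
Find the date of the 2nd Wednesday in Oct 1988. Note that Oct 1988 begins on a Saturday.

Oct 12, 1988

Oct 1988 begins on a Saturday, so the first Wednesday is Oct 5 (4 days later).
The 2nd Wednesday is 1 weeks later: 5 + 7 = 12.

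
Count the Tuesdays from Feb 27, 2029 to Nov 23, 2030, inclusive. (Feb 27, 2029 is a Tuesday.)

91

Feb 27, 2029 is a Tuesday; the first Tuesday on or after it is Feb 27, 2029.
From Feb 27, 2029 to Nov 23, 2030: 307 + 327 = 634 days (rest of 2029, to Nov 23, 2030 in 2030).
634 ÷ 7 = 90 full weeks with remainder 4, so 90 more Tuesdays after the first → 91.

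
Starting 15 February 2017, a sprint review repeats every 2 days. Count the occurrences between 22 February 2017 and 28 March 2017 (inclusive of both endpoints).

Occurrences land 2·i days after 15 February 2017 for i = 0, 1, 2, …
22 February 2017 is 7 days after the start; 7 ÷ 2 = 3 remainder 1; since the remainder is 1, round up to i = 4. First occurrence in the window: #5 on 23 February 2017 (4×2 = 8 days in).
28 March 2017 is 41 days after the start; 41 ÷ 2 = 20 remainder 1. Last occurrence in the window: #21 on 27 March 2017.
Occurrences #5 through #21: 17 in total.

17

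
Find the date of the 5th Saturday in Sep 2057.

Sep 29, 2057

Sep 2057 begins on a Saturday, so the first Saturday is Sep 1.
The 5th Saturday is 4 weeks later: 1 + 28 = 29.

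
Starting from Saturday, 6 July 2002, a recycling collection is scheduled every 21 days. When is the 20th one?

9 August 2003

The 20th occurrence is 19 intervals after the first: 19 × 21 = 399 days after 6 July 2002.
July has 31 days — 25 days to the end of July leaves 374.
August has 31 days (343 left).
September has 30 days (313 left).
October has 31 days (282 left).
November has 30 days (252 left).
December has 31 days (221 left).
January has 31 days (190 left).
February has 28 days (162 left).
March has 31 days (131 left).
April has 30 days (101 left).
May has 31 days (70 left).
June has 30 days (40 left).
July has 31 days (9 left).
9 days into August → 9 August 2003.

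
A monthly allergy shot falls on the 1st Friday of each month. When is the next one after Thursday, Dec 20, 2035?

Dec 2035 starts on a Saturday, so its 1st Friday is Dec 7, 2035 (6 days in).
That is not after Dec 20, 2035, so look at Jan 2036.
Jan 2036 starts on a Tuesday, so its 1st Friday is Jan 4, 2036 (3 days in).

Jan 4, 2036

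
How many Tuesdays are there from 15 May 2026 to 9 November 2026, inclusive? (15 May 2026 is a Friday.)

25

15 May 2026 is a Friday; the first Tuesday on or after it is 19 May 2026 (4 days later).
From 19 May 2026 to 9 November 2026: 12 + 30 + 31 + 31 + 30 + 31 + 9 = 174 days (rest of May, June, July, August, September, October, November).
174 ÷ 7 = 24 full weeks with remainder 6, so 24 more Tuesdays after the first → 25.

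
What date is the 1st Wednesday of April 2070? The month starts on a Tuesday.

2 April 2070

April 2070 begins on a Tuesday, so the first Wednesday is April 2 (1 day later).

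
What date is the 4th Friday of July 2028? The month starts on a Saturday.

July 28, 2028

July 2028 begins on a Saturday, so the first Friday is July 7 (6 days later).
The 4th Friday is 3 weeks later: 7 + 21 = 28.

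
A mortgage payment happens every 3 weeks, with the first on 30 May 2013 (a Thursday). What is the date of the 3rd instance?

The 3rd occurrence is 2 intervals after the first: 2 × 21 = 42 days after 30 May 2013.
May has 31 days — 1 day to the end of May leaves 41.
June has 30 days (11 left).
11 days into July → 11 July 2013.

11 July 2013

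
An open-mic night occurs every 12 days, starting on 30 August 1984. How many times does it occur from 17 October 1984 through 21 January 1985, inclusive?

Occurrences land 12·i days after 30 August 1984 for i = 0, 1, 2, …
17 October 1984 is 48 days after the start; 48 ÷ 12 = 4 remainder 0. First occurrence in the window: #5 on 17 October 1984 (4×12 = 48 days in).
21 January 1985 is 144 days after the start; 144 ÷ 12 = 12 remainder 0. Last occurrence in the window: #13 on 21 January 1985.
Occurrences #5 through #13: 9 in total.

9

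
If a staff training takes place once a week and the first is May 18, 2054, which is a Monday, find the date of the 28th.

Nov 23, 2054

The 28th occurrence is 27 intervals after the first: 27 × 7 = 189 days after May 18, 2054.
May has 31 days — 13 days to the end of May leaves 176.
Jun has 30 days (146 left).
Jul has 31 days (115 left).
Aug has 31 days (84 left).
Sep has 30 days (54 left).
Oct has 31 days (23 left).
23 days into Nov → Nov 23, 2054.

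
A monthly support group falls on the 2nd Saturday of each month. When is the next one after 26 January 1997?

January 1997 starts on a Wednesday; its first Saturday is the 4th, so the 2nd Saturday is the 11th — 11 January 1997.
That is not after 26 January 1997, so look at February 1997.
February 1997 starts on a Saturday; its first Saturday is the 1st, so the 2nd Saturday is the 8th — 8 February 1997.

8 February 1997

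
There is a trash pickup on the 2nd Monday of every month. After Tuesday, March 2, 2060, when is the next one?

March 2060 starts on a Monday; its first Monday is the 1st, so the 2nd Monday is the 8th — March 8, 2060.
March 8, 2060 is after March 2, 2060, so that is the next one.

March 8, 2060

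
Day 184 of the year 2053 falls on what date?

January has 31 days (184 − 31 = 153 remain).
February has 28 days (153 − 28 = 125 remain).
March has 31 days (125 − 31 = 94 remain).
April has 30 days (94 − 30 = 64 remain).
May has 31 days (64 − 31 = 33 remain).
June has 30 days (33 − 30 = 3 remain).
3 into July → July 3.

July 3, 2053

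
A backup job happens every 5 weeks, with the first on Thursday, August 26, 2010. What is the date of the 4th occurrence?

The 4th occurrence is 3 intervals after the first: 3 × 35 = 105 days after August 26, 2010.
August has 31 days — 5 days to the end of August leaves 100.
September has 30 days (70 left).
October has 31 days (39 left).
November has 30 days (9 left).
9 days into December → December 9, 2010.

December 9, 2010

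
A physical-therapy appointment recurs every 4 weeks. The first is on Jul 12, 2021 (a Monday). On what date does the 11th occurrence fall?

Apr 18, 2022

The 11th occurrence is 10 intervals after the first: 10 × 28 = 280 days after Jul 12, 2021.
Jul has 31 days — 19 days to the end of Jul leaves 261.
Aug has 31 days (230 left).
Sep has 30 days (200 left).
Oct has 31 days (169 left).
Nov has 30 days (139 left).
Dec has 31 days (108 left).
Jan has 31 days (77 left).
Feb has 28 days (49 left).
Mar has 31 days (18 left).
18 days into Apr → Apr 18, 2022.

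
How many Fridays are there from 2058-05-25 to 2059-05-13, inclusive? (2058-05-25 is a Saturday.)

50

2058-05-25 is a Saturday; the first Friday on or after it is 2058-05-31 (6 days later).
From 2058-05-31 to 2059-05-13: 214 + 133 = 347 days (rest of 2058, to 2059-05-13 in 2059).
347 ÷ 7 = 49 full weeks with remainder 4, so 49 more Fridays after the first → 50.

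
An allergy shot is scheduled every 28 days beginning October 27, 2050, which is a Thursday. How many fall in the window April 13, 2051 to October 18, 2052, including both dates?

Occurrences land 28·i days after October 27, 2050 for i = 0, 1, 2, …
April 13, 2051 is 168 days after the start; 168 ÷ 28 = 6 remainder 0. First occurrence in the window: #7 on April 13, 2051 (6×28 = 168 days in).
October 18, 2052 is 722 days after the start; 722 ÷ 28 = 25 remainder 22. Last occurrence in the window: #26 on September 26, 2052.
Occurrences #7 through #26: 20 in total.

20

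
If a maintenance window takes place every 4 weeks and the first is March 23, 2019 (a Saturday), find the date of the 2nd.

The 2nd occurrence is 1 interval after the first: 1 × 28 = 28 days after March 23, 2019.
March has 31 days — 8 days to the end of March leaves 20.
20 days into April → April 20, 2019.

April 20, 2019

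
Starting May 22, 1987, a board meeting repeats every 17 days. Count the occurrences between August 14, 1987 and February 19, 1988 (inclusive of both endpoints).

Occurrences land 17·i days after May 22, 1987 for i = 0, 1, 2, …
August 14, 1987 is 84 days after the start; 84 ÷ 17 = 4 remainder 16; since the remainder is 16, round up to i = 5. First occurrence in the window: #6 on August 15, 1987 (5×17 = 85 days in).
February 19, 1988 is 273 days after the start; 273 ÷ 17 = 16 remainder 1. Last occurrence in the window: #17 on February 18, 1988.
Occurrences #6 through #17: 12 in total.

12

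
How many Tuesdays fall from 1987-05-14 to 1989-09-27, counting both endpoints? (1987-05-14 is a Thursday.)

124

1987-05-14 is a Thursday; the first Tuesday on or after it is 1987-05-19 (5 days later).
From 1987-05-19 to 1989-09-27: 226 + 366 + 270 = 862 days (rest of 1987, 1988, to 1989-09-27 in 1989).
862 ÷ 7 = 123 full weeks with remainder 1, so 123 more Tuesdays after the first → 124.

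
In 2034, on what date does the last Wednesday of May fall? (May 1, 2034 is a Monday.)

2034-05-31

May 2034 begins on a Monday, so the first Wednesday is May 3 (2 days later).
May 2034 has 31 days. Adding weeks: 3, 10, 17, 24, 31 — the last one ≤ 31 is the 31st.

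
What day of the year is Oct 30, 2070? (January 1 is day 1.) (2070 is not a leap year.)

Days in months before Oct: 31 + 28 + 31 + 30 + 31 + 30 + 31 + 31 + 30 = 273.
Plus 30 days into Oct → day 303.

303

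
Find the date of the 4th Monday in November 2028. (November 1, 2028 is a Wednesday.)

November 2028 begins on a Wednesday, so the first Monday is November 6 (5 days later).
The 4th Monday is 3 weeks later: 6 + 21 = 27.

November 27, 2028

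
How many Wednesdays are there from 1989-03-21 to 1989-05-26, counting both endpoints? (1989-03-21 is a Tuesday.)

1989-03-21 is a Tuesday; the first Wednesday on or after it is 1989-03-22 (1 day later).
From 1989-03-22 to 1989-05-26: 9 + 30 + 26 = 65 days (rest of March, April, May).
65 ÷ 7 = 9 full weeks with remainder 2, so 9 more Wednesdays after the first → 10.

10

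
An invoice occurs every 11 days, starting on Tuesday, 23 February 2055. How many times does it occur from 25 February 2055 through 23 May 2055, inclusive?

Occurrences land 11·i days after 23 February 2055 for i = 0, 1, 2, …
25 February 2055 is 2 days after the start; 2 ÷ 11 = 0 remainder 2; since the remainder is 2, round up to i = 1. First occurrence in the window: #2 on 6 March 2055 (1×11 = 11 days in).
23 May 2055 is 89 days after the start; 89 ÷ 11 = 8 remainder 1. Last occurrence in the window: #9 on 22 May 2055.
Occurrences #2 through #9: 8 in total.

8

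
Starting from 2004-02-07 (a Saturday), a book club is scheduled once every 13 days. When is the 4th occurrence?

The 4th occurrence is 3 intervals after the first: 3 × 13 = 39 days after 2004-02-07.
February has 29 days — 22 days to the end of February leaves 17.
17 days into March → 2004-03-17.

2004-03-17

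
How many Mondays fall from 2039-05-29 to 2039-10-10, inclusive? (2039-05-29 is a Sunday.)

20

2039-05-29 is a Sunday; the first Monday on or after it is 2039-05-30 (1 day later).
From 2039-05-30 to 2039-10-10: 1 + 30 + 31 + 31 + 30 + 10 = 133 days (rest of May, June, July, August, September, October).
133 ÷ 7 = 19 full weeks with remainder 0, so 19 more Mondays after the first → 20.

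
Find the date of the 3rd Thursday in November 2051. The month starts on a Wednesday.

November 2051 begins on a Wednesday, so the first Thursday is November 2 (1 day later).
The 3rd Thursday is 2 weeks later: 2 + 14 = 16.

16 November 2051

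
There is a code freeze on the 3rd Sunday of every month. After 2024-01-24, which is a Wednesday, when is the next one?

2024-02-18

January 2024 starts on a Monday; its first Sunday is the 7th, so the 3rd Sunday is the 21st — 2024-01-21.
That is not after 2024-01-24, so look at February 2024.
February 2024 starts on a Thursday; its first Sunday is the 4th, so the 3rd Sunday is the 18th — 2024-02-18.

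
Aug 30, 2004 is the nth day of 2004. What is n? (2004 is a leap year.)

Days in months before Aug: 31 + 29 + 31 + 30 + 31 + 30 + 31 = 213.
Plus 30 days into Aug → day 243.

243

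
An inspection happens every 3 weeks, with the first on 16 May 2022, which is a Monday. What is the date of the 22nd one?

31 July 2023

The 22nd occurrence is 21 intervals after the first: 21 × 21 = 441 days after 16 May 2022.
May has 31 days — 15 days to the end of May leaves 426.
From end of May to end of 2022 is 214 days (212 left).
January has 31 days (181 left).
February has 28 days (153 left).
March has 31 days (122 left).
April has 30 days (92 left).
May has 31 days (61 left).
June has 30 days (31 left).
31 days into July → 31 July 2023.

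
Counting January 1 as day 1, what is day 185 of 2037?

Jul 4, 2037

Jan has 31 days (185 − 31 = 154 remain).
Feb has 28 days (154 − 28 = 126 remain).
Mar has 31 days (126 − 31 = 95 remain).
Apr has 30 days (95 − 30 = 65 remain).
May has 31 days (65 − 31 = 34 remain).
Jun has 30 days (34 − 30 = 4 remain).
4 into Jul → Jul 4.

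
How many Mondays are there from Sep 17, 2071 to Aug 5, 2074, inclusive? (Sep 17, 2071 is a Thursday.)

Sep 17, 2071 is a Thursday; the first Monday on or after it is Sep 21, 2071 (4 days later).
From Sep 21, 2071 to Aug 5, 2074: 101 + 366 + 365 + 217 = 1049 days (rest of 2071, 2072, 2073, to Aug 5, 2074 in 2074).
1049 ÷ 7 = 149 full weeks with remainder 6, so 149 more Mondays after the first → 150.

150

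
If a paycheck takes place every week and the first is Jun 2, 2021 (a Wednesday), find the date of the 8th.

Jul 21, 2021

The 8th occurrence is 7 intervals after the first: 7 × 7 = 49 days after Jun 2, 2021.
Jun has 30 days — 28 days to the end of Jun leaves 21.
21 days into Jul → Jul 21, 2021.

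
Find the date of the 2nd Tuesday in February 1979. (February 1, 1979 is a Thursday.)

13 February 1979

February 1979 begins on a Thursday, so the first Tuesday is February 6 (5 days later).
The 2nd Tuesday is 1 weeks later: 6 + 7 = 13.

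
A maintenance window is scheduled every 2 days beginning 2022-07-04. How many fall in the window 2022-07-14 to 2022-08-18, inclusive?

Occurrences land 2·i days after 2022-07-04 for i = 0, 1, 2, …
2022-07-14 is 10 days after the start; 10 ÷ 2 = 5 remainder 0. First occurrence in the window: #6 on 2022-07-14 (5×2 = 10 days in).
2022-08-18 is 45 days after the start; 45 ÷ 2 = 22 remainder 1. Last occurrence in the window: #23 on 2022-08-17.
Occurrences #6 through #23: 18 in total.

18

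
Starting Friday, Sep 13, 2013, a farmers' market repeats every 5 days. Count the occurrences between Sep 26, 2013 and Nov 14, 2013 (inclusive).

10

Occurrences land 5·i days after Sep 13, 2013 for i = 0, 1, 2, …
Sep 26, 2013 is 13 days after the start; 13 ÷ 5 = 2 remainder 3; since the remainder is 3, round up to i = 3. First occurrence in the window: #4 on Sep 28, 2013 (3×5 = 15 days in).
Nov 14, 2013 is 62 days after the start; 62 ÷ 5 = 12 remainder 2. Last occurrence in the window: #13 on Nov 12, 2013.
Occurrences #4 through #13: 10 in total.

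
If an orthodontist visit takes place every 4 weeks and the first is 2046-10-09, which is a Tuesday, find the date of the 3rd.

2046-12-04

The 3rd occurrence is 2 intervals after the first: 2 × 28 = 56 days after 2046-10-09.
October has 31 days — 22 days to the end of October leaves 34.
November has 30 days (4 left).
4 days into December → 2046-12-04.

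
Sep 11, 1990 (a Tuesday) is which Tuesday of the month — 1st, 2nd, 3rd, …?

2nd

Day 11 falls in week ⌈11/7⌉ of the month.
Days 1–7 hold the 1st Tuesday, 8–14 the 2nd, 15–21 the 3rd, 22–28 the 4th, 29–31 the 5th.
11 is in the range for the 2nd.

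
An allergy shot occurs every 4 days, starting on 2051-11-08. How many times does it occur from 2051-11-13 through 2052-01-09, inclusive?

14

Occurrences land 4·i days after 2051-11-08 for i = 0, 1, 2, …
2051-11-13 is 5 days after the start; 5 ÷ 4 = 1 remainder 1; since the remainder is 1, round up to i = 2. First occurrence in the window: #3 on 2051-11-16 (2×4 = 8 days in).
2052-01-09 is 62 days after the start; 62 ÷ 4 = 15 remainder 2. Last occurrence in the window: #16 on 2052-01-07.
Occurrences #3 through #16: 14 in total.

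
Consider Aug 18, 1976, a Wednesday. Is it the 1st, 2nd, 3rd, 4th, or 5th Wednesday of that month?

3rd

Day 18 falls in week ⌈18/7⌉ of the month.
Days 1–7 hold the 1st Wednesday, 8–14 the 2nd, 15–21 the 3rd, 22–28 the 4th, 29–31 the 5th.
18 is in the range for the 3rd.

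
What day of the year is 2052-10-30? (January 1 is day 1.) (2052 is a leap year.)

Days in months before October: 31 + 29 + 31 + 30 + 31 + 30 + 31 + 31 + 30 = 274.
Plus 30 days into October → day 304.

304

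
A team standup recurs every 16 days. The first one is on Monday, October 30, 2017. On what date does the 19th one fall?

The 19th occurrence is 18 intervals after the first: 18 × 16 = 288 days after October 30, 2017.
October has 31 days — 1 day to the end of October leaves 287.
November has 30 days (257 left).
December has 31 days (226 left).
January has 31 days (195 left).
February has 28 days (167 left).
March has 31 days (136 left).
April has 30 days (106 left).
May has 31 days (75 left).
June has 30 days (45 left).
July has 31 days (14 left).
14 days into August → August 14, 2018.

August 14, 2018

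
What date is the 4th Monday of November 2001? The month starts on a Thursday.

November 2001 begins on a Thursday, so the first Monday is November 5 (4 days later).
The 4th Monday is 3 weeks later: 5 + 21 = 26.

November 26, 2001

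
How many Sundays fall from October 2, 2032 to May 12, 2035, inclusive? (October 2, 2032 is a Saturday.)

136

October 2, 2032 is a Saturday; the first Sunday on or after it is October 3, 2032 (1 day later).
From October 3, 2032 to May 12, 2035: 89 + 365 + 365 + 132 = 951 days (rest of 2032, 2033, 2034, to May 12, 2035 in 2035).
951 ÷ 7 = 135 full weeks with remainder 6, so 135 more Sundays after the first → 136.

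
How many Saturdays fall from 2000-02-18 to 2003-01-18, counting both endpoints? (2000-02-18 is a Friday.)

2000-02-18 is a Friday; the first Saturday on or after it is 2000-02-19 (1 day later).
From 2000-02-19 to 2003-01-18: 316 + 365 + 365 + 18 = 1064 days (rest of 2000, 2001, 2002, to 2003-01-18 in 2003).
1064 ÷ 7 = 152 full weeks with remainder 0, so 152 more Saturdays after the first → 153.

153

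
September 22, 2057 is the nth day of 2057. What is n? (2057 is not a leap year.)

265

Days in months before September: 31 + 28 + 31 + 30 + 31 + 30 + 31 + 31 = 243.
Plus 22 days into September → day 265.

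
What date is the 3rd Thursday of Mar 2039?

Mar 17, 2039

Mar 2039 begins on a Tuesday, so the first Thursday is Mar 3 (2 days later).
The 3rd Thursday is 2 weeks later: 3 + 14 = 17.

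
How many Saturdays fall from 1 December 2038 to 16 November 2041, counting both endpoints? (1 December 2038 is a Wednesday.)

155

1 December 2038 is a Wednesday; the first Saturday on or after it is 4 December 2038 (3 days later).
From 4 December 2038 to 16 November 2041: 27 + 365 + 366 + 320 = 1078 days (rest of 2038, 2039, 2040, to 16 November 2041 in 2041).
1078 ÷ 7 = 154 full weeks with remainder 0, so 154 more Saturdays after the first → 155.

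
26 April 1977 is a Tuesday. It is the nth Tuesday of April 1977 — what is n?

4th

Day 26 falls in week ⌈26/7⌉ of the month.
Days 1–7 hold the 1st Tuesday, 8–14 the 2nd, 15–21 the 3rd, 22–28 the 4th, 29–31 the 5th.
26 is in the range for the 4th.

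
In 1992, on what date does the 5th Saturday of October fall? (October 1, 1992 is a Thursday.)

October 1992 begins on a Thursday, so the first Saturday is October 3 (2 days later).
The 5th Saturday is 4 weeks later: 3 + 28 = 31.

1992-10-31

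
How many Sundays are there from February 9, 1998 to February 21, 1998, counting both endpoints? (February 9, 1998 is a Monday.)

1

February 9, 1998 is a Monday; the first Sunday on or after it is February 15, 1998 (6 days later).
From February 15, 1998 to February 21, 1998 is 21 − 15 = 6 days.
6 ÷ 7 = 0 full weeks with remainder 6, so 0 more Sundays after the first → 1.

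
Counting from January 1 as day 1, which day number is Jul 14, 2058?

Days in months before Jul: 31 + 28 + 31 + 30 + 31 + 30 = 181.
Plus 14 days into Jul → day 195.

195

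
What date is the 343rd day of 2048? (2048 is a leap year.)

January has 31 days (343 − 31 = 312 remain).
February has 29 days (312 − 29 = 283 remain).
March has 31 days (283 − 31 = 252 remain).
April has 30 days (252 − 30 = 222 remain).
May has 31 days (222 − 31 = 191 remain).
June has 30 days (191 − 30 = 161 remain).
July has 31 days (161 − 31 = 130 remain).
August has 31 days (130 − 31 = 99 remain).
September has 30 days (99 − 30 = 69 remain).
October has 31 days (69 − 31 = 38 remain).
November has 30 days (38 − 30 = 8 remain).
8 into December → December 8.

December 8, 2048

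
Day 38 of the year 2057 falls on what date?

2057-02-07

January has 31 days (38 − 31 = 7 remain).
7 into February → February 7.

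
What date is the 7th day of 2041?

7 into January → January 7.

7 January 2041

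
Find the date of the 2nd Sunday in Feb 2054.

Feb 8, 2054

The first Sunday of Feb 2054 is Feb 1.
The 2nd Sunday is 1 weeks later: 1 + 7 = 8.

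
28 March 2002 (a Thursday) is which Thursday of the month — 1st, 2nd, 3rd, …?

Day 28 falls in week ⌈28/7⌉ of the month.
Days 1–7 hold the 1st Thursday, 8–14 the 2nd, 15–21 the 3rd, 22–28 the 4th, 29–31 the 5th.
28 is in the range for the 4th.

4th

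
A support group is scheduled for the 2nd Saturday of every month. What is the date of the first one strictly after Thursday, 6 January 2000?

8 January 2000

January 2000 starts on a Saturday; its first Saturday is the 1st, so the 2nd Saturday is the 8th — 8 January 2000.
8 January 2000 is after 6 January 2000, so that is the next one.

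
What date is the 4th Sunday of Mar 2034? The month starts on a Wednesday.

Mar 26, 2034

Mar 2034 begins on a Wednesday, so the first Sunday is Mar 5 (4 days later).
The 4th Sunday is 3 weeks later: 5 + 21 = 26.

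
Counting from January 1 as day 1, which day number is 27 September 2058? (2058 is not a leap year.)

270

Days in months before September: 31 + 28 + 31 + 30 + 31 + 30 + 31 + 31 = 243.
Plus 27 days into September → day 270.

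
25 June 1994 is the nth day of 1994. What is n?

Days in months before June: 31 + 28 + 31 + 30 + 31 = 151.
Plus 25 days into June → day 176.

176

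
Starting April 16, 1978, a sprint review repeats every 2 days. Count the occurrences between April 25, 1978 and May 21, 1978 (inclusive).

Occurrences land 2·i days after April 16, 1978 for i = 0, 1, 2, …
April 25, 1978 is 9 days after the start; 9 ÷ 2 = 4 remainder 1; since the remainder is 1, round up to i = 5. First occurrence in the window: #6 on April 26, 1978 (5×2 = 10 days in).
May 21, 1978 is 35 days after the start; 35 ÷ 2 = 17 remainder 1. Last occurrence in the window: #18 on May 20, 1978.
Occurrences #6 through #18: 13 in total.

13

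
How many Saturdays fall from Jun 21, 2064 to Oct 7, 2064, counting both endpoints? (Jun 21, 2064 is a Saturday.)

Jun 21, 2064 is a Saturday; the first Saturday on or after it is Jun 21, 2064.
From Jun 21, 2064 to Oct 7, 2064: 9 + 31 + 31 + 30 + 7 = 108 days (rest of Jun, Jul, Aug, Sep, Oct).
108 ÷ 7 = 15 full weeks with remainder 3, so 15 more Saturdays after the first → 16.

16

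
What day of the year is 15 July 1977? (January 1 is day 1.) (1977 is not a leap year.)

Days in months before July: 31 + 28 + 31 + 30 + 31 + 30 = 181.
Plus 15 days into July → day 196.

196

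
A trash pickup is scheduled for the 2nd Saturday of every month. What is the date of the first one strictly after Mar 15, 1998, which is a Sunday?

Apr 11, 1998

Mar 1998 starts on a Sunday; its first Saturday is the 7th, so the 2nd Saturday is the 14th — Mar 14, 1998.
That is not after Mar 15, 1998, so look at Apr 1998.
Apr 1998 starts on a Wednesday; its first Saturday is the 4th, so the 2nd Saturday is the 11th — Apr 11, 1998.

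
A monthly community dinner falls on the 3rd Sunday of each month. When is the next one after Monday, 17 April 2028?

21 May 2028

April 2028 starts on a Saturday; its first Sunday is the 2nd, so the 3rd Sunday is the 16th — 16 April 2028.
That is not after 17 April 2028, so look at May 2028.
May 2028 starts on a Monday; its first Sunday is the 7th, so the 3rd Sunday is the 21st — 21 May 2028.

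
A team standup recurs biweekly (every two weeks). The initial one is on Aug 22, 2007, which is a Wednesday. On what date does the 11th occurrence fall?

The 11th occurrence is 10 intervals after the first: 10 × 14 = 140 days after Aug 22, 2007.
Aug has 31 days — 9 days to the end of Aug leaves 131.
Sep has 30 days (101 left).
Oct has 31 days (70 left).
Nov has 30 days (40 left).
Dec has 31 days (9 left).
9 days into Jan → Jan 9, 2008.

Jan 9, 2008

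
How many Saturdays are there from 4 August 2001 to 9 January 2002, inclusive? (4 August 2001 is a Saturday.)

23

4 August 2001 is a Saturday; the first Saturday on or after it is 4 August 2001.
From 4 August 2001 to 9 January 2002: 27 + 30 + 31 + 30 + 31 + 9 = 158 days (rest of August, September, October, November, December, January).
158 ÷ 7 = 22 full weeks with remainder 4, so 22 more Saturdays after the first → 23.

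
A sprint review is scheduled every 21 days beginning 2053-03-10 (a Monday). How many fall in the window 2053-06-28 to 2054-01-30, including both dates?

10

Occurrences land 21·i days after 2053-03-10 for i = 0, 1, 2, …
2053-06-28 is 110 days after the start; 110 ÷ 21 = 5 remainder 5; since the remainder is 5, round up to i = 6. First occurrence in the window: #7 on 2053-07-14 (6×21 = 126 days in).
2054-01-30 is 326 days after the start; 326 ÷ 21 = 15 remainder 11. Last occurrence in the window: #16 on 2054-01-19.
Occurrences #7 through #16: 10 in total.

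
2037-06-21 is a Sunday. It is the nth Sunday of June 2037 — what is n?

3rd

Day 21 falls in week ⌈21/7⌉ of the month.
Days 1–7 hold the 1st Sunday, 8–14 the 2nd, 15–21 the 3rd, 22–28 the 4th, 29–31 the 5th.
21 is in the range for the 3rd.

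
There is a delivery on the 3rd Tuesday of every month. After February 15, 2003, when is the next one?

February 2003 starts on a Saturday; its first Tuesday is the 4th, so the 3rd Tuesday is the 18th — February 18, 2003.
February 18, 2003 is after February 15, 2003, so that is the next one.

February 18, 2003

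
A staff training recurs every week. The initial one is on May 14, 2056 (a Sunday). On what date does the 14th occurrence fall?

Aug 13, 2056

The 14th occurrence is 13 intervals after the first: 13 × 7 = 91 days after May 14, 2056.
May has 31 days — 17 days to the end of May leaves 74.
Jun has 30 days (44 left).
Jul has 31 days (13 left).
13 days into Aug → Aug 13, 2056.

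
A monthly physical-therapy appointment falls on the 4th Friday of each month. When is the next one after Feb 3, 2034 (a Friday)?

Feb 24, 2034

Feb 2034 starts on a Wednesday; its first Friday is the 3rd, so the 4th Friday is the 24th — Feb 24, 2034.
Feb 24, 2034 is after Feb 3, 2034, so that is the next one.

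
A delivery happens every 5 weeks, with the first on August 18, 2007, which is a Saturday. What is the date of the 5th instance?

January 5, 2008

The 5th occurrence is 4 intervals after the first: 4 × 35 = 140 days after August 18, 2007.
August has 31 days — 13 days to the end of August leaves 127.
September has 30 days (97 left).
October has 31 days (66 left).
November has 30 days (36 left).
December has 31 days (5 left).
5 days into January → January 5, 2008.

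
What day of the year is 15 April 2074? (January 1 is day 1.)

Days in months before April: 31 + 28 + 31 = 90.
Plus 15 days into April → day 105.

105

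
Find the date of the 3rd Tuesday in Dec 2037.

Dec 15, 2037

The first Tuesday of Dec 2037 is Dec 1.
The 3rd Tuesday is 2 weeks later: 1 + 14 = 15.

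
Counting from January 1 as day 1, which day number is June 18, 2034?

Days in months before June: 31 + 28 + 31 + 30 + 31 = 151.
Plus 18 days into June → day 169.

169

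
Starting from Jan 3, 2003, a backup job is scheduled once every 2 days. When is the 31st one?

Mar 4, 2003

The 31st occurrence is 30 intervals after the first: 30 × 2 = 60 days after Jan 3, 2003.
Jan has 31 days — 28 days to the end of Jan leaves 32.
Feb has 28 days (4 left).
4 days into Mar → Mar 4, 2003.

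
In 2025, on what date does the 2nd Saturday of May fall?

The first Saturday of May 2025 is May 3.
The 2nd Saturday is 1 weeks later: 3 + 7 = 10.

2025-05-10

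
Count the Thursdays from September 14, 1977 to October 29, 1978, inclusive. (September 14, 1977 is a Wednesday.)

59

September 14, 1977 is a Wednesday; the first Thursday on or after it is September 15, 1977 (1 day later).
From September 15, 1977 to October 29, 1978: 107 + 302 = 409 days (rest of 1977, to October 29, 1978 in 1978).
409 ÷ 7 = 58 full weeks with remainder 3, so 58 more Thursdays after the first → 59.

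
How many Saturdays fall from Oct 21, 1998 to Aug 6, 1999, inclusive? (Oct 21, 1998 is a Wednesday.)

41

Oct 21, 1998 is a Wednesday; the first Saturday on or after it is Oct 24, 1998 (3 days later).
From Oct 24, 1998 to Aug 6, 1999: 7 + 30 + 31 + 31 + 28 + 31 + 30 + 31 + 30 + 31 + 6 = 286 days (rest of Oct, Nov, Dec, Jan, Feb, Mar, Apr, May, Jun, Jul, Aug).
286 ÷ 7 = 40 full weeks with remainder 6, so 40 more Saturdays after the first → 41.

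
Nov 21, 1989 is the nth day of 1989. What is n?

325

Days in months before Nov: 31 + 28 + 31 + 30 + 31 + 30 + 31 + 31 + 30 + 31 = 304.
Plus 21 days into Nov → day 325.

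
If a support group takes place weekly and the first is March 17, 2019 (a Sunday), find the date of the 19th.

July 21, 2019

The 19th occurrence is 18 intervals after the first: 18 × 7 = 126 days after March 17, 2019.
March has 31 days — 14 days to the end of March leaves 112.
April has 30 days (82 left).
May has 31 days (51 left).
June has 30 days (21 left).
21 days into July → July 21, 2019.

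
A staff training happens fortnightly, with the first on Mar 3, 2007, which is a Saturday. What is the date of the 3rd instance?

Mar 31, 2007

The 3rd occurrence is 2 intervals after the first: 2 × 14 = 28 days after Mar 3, 2007.
28 days later is Mar 31, 2007.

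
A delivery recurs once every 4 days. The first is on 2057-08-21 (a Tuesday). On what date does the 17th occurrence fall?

2057-10-24

The 17th occurrence is 16 intervals after the first: 16 × 4 = 64 days after 2057-08-21.
August has 31 days — 10 days to the end of August leaves 54.
September has 30 days (24 left).
24 days into October → 2057-10-24.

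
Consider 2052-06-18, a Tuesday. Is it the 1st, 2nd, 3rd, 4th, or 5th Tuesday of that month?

Day 18 falls in week ⌈18/7⌉ of the month.
Days 1–7 hold the 1st Tuesday, 8–14 the 2nd, 15–21 the 3rd, 22–28 the 4th, 29–31 the 5th.
18 is in the range for the 3rd.

3rd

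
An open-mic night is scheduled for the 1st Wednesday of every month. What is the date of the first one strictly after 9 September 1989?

September 1989 starts on a Friday, so its 1st Wednesday is 6 September 1989 (5 days in).
That is not after 9 September 1989, so look at October 1989.
October 1989 starts on a Sunday, so its 1st Wednesday is 4 October 1989 (3 days in).

4 October 1989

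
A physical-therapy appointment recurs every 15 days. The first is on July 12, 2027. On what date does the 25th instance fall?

July 6, 2028

The 25th occurrence is 24 intervals after the first: 24 × 15 = 360 days after July 12, 2027.
July has 31 days — 19 days to the end of July leaves 341.
August has 31 days (310 left).
September has 30 days (280 left).
October has 31 days (249 left).
November has 30 days (219 left).
December has 31 days (188 left).
January has 31 days (157 left).
February has 29 days (128 left).
March has 31 days (97 left).
April has 30 days (67 left).
May has 31 days (36 left).
June has 30 days (6 left).
6 days into July → July 6, 2028.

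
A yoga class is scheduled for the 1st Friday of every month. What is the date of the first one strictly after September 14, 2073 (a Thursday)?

September 2073 starts on a Friday, so its 1st Friday is September 1, 2073.
That is not after September 14, 2073, so look at October 2073.
October 2073 starts on a Sunday, so its 1st Friday is October 6, 2073 (5 days in).

October 6, 2073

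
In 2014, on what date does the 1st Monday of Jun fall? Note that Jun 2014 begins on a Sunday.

Jun 2, 2014

Jun 2014 begins on a Sunday, so the first Monday is Jun 2 (1 day later).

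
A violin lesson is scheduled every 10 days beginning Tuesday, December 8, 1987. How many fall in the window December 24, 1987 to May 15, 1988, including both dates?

14

Occurrences land 10·i days after December 8, 1987 for i = 0, 1, 2, …
December 24, 1987 is 16 days after the start; 16 ÷ 10 = 1 remainder 6; since the remainder is 6, round up to i = 2. First occurrence in the window: #3 on December 28, 1987 (2×10 = 20 days in).
May 15, 1988 is 159 days after the start; 159 ÷ 10 = 15 remainder 9. Last occurrence in the window: #16 on May 6, 1988.
Occurrences #3 through #16: 14 in total.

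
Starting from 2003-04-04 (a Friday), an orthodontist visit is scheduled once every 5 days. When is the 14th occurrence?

2003-06-08

The 14th occurrence is 13 intervals after the first: 13 × 5 = 65 days after 2003-04-04.
April has 30 days — 26 days to the end of April leaves 39.
May has 31 days (8 left).
8 days into June → 2003-06-08.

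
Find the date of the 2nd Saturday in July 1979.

14 July 1979

July 1979 begins on a Sunday, so the first Saturday is July 7 (6 days later).
The 2nd Saturday is 1 weeks later: 7 + 7 = 14.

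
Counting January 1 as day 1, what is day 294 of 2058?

January has 31 days (294 − 31 = 263 remain).
February has 28 days (263 − 28 = 235 remain).
March has 31 days (235 − 31 = 204 remain).
April has 30 days (204 − 30 = 174 remain).
May has 31 days (174 − 31 = 143 remain).
June has 30 days (143 − 30 = 113 remain).
July has 31 days (113 − 31 = 82 remain).
August has 31 days (82 − 31 = 51 remain).
September has 30 days (51 − 30 = 21 remain).
21 into October → October 21.

October 21, 2058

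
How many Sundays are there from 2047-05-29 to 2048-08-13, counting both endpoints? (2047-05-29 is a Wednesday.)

63

2047-05-29 is a Wednesday; the first Sunday on or after it is 2047-06-02 (4 days later).
From 2047-06-02 to 2048-08-13: 212 + 226 = 438 days (rest of 2047, to 2048-08-13 in 2048).
438 ÷ 7 = 62 full weeks with remainder 4, so 62 more Sundays after the first → 63.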